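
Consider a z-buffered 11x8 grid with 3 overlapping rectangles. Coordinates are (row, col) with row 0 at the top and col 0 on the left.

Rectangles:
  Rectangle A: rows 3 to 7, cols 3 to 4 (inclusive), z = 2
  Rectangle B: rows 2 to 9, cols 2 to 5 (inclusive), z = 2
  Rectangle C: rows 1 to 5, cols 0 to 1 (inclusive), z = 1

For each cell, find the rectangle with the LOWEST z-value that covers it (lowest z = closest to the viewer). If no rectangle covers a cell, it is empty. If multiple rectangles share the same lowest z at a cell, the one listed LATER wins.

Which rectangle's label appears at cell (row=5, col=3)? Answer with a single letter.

Answer: B

Derivation:
Check cell (5,3):
  A: rows 3-7 cols 3-4 z=2 -> covers; best now A (z=2)
  B: rows 2-9 cols 2-5 z=2 -> covers; best now B (z=2)
  C: rows 1-5 cols 0-1 -> outside (col miss)
Winner: B at z=2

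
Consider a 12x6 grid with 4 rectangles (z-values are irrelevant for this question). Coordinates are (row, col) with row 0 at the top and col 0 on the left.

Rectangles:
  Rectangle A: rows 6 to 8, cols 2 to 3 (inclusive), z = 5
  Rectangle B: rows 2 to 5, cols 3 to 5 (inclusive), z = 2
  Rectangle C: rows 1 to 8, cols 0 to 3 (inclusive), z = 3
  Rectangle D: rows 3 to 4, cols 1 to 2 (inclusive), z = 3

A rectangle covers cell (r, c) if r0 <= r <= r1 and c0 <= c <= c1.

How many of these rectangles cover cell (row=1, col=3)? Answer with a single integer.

Answer: 1

Derivation:
Check cell (1,3):
  A: rows 6-8 cols 2-3 -> outside (row miss)
  B: rows 2-5 cols 3-5 -> outside (row miss)
  C: rows 1-8 cols 0-3 -> covers
  D: rows 3-4 cols 1-2 -> outside (row miss)
Count covering = 1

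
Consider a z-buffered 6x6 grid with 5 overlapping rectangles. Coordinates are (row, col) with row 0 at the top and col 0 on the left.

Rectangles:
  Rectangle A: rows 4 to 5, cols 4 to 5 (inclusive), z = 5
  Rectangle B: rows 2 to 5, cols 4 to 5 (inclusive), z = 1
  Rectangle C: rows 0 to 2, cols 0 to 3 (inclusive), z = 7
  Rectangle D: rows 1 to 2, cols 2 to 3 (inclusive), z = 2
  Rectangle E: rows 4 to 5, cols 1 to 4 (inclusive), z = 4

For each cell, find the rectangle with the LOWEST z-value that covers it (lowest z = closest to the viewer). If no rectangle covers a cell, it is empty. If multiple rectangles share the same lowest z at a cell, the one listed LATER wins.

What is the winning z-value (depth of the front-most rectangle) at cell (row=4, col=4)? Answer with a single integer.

Check cell (4,4):
  A: rows 4-5 cols 4-5 z=5 -> covers; best now A (z=5)
  B: rows 2-5 cols 4-5 z=1 -> covers; best now B (z=1)
  C: rows 0-2 cols 0-3 -> outside (row miss)
  D: rows 1-2 cols 2-3 -> outside (row miss)
  E: rows 4-5 cols 1-4 z=4 -> covers; best now B (z=1)
Winner: B at z=1

Answer: 1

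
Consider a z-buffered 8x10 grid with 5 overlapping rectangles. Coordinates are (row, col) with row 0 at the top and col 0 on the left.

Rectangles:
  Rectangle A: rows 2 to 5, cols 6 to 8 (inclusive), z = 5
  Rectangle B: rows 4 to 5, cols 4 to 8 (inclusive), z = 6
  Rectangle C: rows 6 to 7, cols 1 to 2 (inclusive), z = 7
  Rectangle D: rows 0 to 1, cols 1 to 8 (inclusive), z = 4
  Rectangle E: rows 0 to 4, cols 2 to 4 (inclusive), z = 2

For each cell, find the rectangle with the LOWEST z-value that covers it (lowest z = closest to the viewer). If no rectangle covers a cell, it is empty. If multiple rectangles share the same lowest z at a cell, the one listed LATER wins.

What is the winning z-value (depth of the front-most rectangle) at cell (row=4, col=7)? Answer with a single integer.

Check cell (4,7):
  A: rows 2-5 cols 6-8 z=5 -> covers; best now A (z=5)
  B: rows 4-5 cols 4-8 z=6 -> covers; best now A (z=5)
  C: rows 6-7 cols 1-2 -> outside (row miss)
  D: rows 0-1 cols 1-8 -> outside (row miss)
  E: rows 0-4 cols 2-4 -> outside (col miss)
Winner: A at z=5

Answer: 5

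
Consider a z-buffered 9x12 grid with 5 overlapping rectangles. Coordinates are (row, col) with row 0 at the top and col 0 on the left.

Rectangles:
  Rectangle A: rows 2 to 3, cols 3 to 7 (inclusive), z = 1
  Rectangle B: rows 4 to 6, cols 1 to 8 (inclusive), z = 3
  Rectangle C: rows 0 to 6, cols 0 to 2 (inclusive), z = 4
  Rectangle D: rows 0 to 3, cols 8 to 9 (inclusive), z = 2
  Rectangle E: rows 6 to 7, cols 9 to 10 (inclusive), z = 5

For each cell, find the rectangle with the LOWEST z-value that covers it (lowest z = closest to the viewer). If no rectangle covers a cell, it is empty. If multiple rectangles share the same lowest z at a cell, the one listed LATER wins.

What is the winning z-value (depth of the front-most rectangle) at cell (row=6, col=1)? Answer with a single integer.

Check cell (6,1):
  A: rows 2-3 cols 3-7 -> outside (row miss)
  B: rows 4-6 cols 1-8 z=3 -> covers; best now B (z=3)
  C: rows 0-6 cols 0-2 z=4 -> covers; best now B (z=3)
  D: rows 0-3 cols 8-9 -> outside (row miss)
  E: rows 6-7 cols 9-10 -> outside (col miss)
Winner: B at z=3

Answer: 3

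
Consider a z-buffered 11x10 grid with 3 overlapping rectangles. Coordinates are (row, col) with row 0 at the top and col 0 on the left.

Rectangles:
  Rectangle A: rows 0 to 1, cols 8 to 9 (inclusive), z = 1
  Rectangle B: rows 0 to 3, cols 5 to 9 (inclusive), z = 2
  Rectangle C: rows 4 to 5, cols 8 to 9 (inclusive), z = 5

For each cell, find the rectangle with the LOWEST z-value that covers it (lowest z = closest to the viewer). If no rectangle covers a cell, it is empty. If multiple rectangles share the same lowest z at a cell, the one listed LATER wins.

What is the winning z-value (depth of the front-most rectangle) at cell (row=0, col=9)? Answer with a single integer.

Answer: 1

Derivation:
Check cell (0,9):
  A: rows 0-1 cols 8-9 z=1 -> covers; best now A (z=1)
  B: rows 0-3 cols 5-9 z=2 -> covers; best now A (z=1)
  C: rows 4-5 cols 8-9 -> outside (row miss)
Winner: A at z=1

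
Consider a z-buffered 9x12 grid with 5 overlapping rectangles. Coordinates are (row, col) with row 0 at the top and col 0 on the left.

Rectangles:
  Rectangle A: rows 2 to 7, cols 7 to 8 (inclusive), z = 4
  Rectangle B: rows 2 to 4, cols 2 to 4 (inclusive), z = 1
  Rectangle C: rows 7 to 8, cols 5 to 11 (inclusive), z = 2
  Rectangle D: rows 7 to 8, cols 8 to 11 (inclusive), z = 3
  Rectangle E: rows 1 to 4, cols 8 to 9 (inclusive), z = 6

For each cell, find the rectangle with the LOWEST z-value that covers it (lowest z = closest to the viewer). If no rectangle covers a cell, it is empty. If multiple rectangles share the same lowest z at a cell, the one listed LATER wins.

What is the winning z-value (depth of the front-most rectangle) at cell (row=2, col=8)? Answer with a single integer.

Answer: 4

Derivation:
Check cell (2,8):
  A: rows 2-7 cols 7-8 z=4 -> covers; best now A (z=4)
  B: rows 2-4 cols 2-4 -> outside (col miss)
  C: rows 7-8 cols 5-11 -> outside (row miss)
  D: rows 7-8 cols 8-11 -> outside (row miss)
  E: rows 1-4 cols 8-9 z=6 -> covers; best now A (z=4)
Winner: A at z=4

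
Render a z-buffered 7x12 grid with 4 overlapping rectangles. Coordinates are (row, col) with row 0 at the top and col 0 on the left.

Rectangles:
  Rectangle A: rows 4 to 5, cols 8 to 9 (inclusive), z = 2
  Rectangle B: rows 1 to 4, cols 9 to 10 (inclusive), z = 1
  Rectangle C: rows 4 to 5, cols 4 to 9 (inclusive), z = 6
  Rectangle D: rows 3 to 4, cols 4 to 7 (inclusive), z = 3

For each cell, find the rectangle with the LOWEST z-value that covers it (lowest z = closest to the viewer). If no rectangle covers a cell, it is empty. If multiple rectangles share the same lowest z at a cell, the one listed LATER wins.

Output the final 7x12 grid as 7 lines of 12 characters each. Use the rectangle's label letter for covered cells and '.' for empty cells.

............
.........BB.
.........BB.
....DDDD.BB.
....DDDDABB.
....CCCCAA..
............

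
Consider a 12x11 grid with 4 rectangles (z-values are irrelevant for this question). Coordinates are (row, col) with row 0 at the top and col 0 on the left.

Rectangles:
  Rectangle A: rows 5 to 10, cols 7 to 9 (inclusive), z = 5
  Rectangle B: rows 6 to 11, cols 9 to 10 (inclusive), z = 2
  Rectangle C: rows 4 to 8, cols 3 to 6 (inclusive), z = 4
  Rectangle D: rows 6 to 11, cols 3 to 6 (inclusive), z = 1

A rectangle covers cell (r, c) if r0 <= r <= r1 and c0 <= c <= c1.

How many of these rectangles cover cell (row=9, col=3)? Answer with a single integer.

Answer: 1

Derivation:
Check cell (9,3):
  A: rows 5-10 cols 7-9 -> outside (col miss)
  B: rows 6-11 cols 9-10 -> outside (col miss)
  C: rows 4-8 cols 3-6 -> outside (row miss)
  D: rows 6-11 cols 3-6 -> covers
Count covering = 1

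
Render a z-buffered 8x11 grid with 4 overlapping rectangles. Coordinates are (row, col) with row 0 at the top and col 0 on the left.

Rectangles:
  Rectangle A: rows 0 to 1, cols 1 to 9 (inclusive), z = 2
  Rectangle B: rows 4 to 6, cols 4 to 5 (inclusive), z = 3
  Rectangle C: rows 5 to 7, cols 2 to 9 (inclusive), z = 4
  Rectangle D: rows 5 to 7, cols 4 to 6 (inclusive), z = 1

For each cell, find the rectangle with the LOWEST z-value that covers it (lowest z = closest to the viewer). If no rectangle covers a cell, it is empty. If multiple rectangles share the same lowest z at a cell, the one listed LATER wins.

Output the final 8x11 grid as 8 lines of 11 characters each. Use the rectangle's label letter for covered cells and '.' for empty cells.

.AAAAAAAAA.
.AAAAAAAAA.
...........
...........
....BB.....
..CCDDDCCC.
..CCDDDCCC.
..CCDDDCCC.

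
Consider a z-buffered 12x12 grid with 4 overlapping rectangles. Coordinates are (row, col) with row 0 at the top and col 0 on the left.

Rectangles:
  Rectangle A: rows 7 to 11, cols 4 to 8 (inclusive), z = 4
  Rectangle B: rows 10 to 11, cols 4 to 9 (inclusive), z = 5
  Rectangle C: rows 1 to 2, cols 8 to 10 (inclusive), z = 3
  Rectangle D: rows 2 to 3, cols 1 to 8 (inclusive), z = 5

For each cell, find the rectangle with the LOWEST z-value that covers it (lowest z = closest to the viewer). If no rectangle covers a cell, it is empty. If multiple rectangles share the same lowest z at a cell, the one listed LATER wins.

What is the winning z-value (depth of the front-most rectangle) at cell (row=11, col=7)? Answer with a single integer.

Answer: 4

Derivation:
Check cell (11,7):
  A: rows 7-11 cols 4-8 z=4 -> covers; best now A (z=4)
  B: rows 10-11 cols 4-9 z=5 -> covers; best now A (z=4)
  C: rows 1-2 cols 8-10 -> outside (row miss)
  D: rows 2-3 cols 1-8 -> outside (row miss)
Winner: A at z=4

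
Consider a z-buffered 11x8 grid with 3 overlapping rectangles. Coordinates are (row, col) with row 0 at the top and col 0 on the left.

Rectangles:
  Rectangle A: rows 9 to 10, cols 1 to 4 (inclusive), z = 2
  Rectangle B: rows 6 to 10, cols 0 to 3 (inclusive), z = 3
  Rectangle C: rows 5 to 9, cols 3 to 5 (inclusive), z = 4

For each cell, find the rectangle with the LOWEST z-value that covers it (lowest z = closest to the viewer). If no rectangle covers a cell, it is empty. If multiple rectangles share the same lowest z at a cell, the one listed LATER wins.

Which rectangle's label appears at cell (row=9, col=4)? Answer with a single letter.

Answer: A

Derivation:
Check cell (9,4):
  A: rows 9-10 cols 1-4 z=2 -> covers; best now A (z=2)
  B: rows 6-10 cols 0-3 -> outside (col miss)
  C: rows 5-9 cols 3-5 z=4 -> covers; best now A (z=2)
Winner: A at z=2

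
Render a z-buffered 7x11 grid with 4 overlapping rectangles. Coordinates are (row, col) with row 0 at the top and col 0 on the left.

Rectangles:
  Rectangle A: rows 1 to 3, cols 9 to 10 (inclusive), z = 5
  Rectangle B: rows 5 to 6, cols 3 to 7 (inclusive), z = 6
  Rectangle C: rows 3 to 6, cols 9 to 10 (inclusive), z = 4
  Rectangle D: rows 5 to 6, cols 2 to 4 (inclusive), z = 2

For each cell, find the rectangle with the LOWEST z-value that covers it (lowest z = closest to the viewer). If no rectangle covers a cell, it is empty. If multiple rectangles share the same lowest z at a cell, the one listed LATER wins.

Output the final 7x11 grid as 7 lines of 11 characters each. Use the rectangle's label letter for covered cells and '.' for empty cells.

...........
.........AA
.........AA
.........CC
.........CC
..DDDBBB.CC
..DDDBBB.CC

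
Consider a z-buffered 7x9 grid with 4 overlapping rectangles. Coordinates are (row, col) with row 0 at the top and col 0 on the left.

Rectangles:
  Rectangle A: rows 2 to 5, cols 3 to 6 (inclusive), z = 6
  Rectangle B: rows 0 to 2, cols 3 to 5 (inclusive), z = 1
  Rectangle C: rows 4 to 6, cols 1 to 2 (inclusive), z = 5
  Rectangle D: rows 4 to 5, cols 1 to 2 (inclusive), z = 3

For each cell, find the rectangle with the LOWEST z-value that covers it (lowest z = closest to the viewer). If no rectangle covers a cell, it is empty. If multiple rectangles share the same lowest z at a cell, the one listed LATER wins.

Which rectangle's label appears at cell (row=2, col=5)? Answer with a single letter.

Answer: B

Derivation:
Check cell (2,5):
  A: rows 2-5 cols 3-6 z=6 -> covers; best now A (z=6)
  B: rows 0-2 cols 3-5 z=1 -> covers; best now B (z=1)
  C: rows 4-6 cols 1-2 -> outside (row miss)
  D: rows 4-5 cols 1-2 -> outside (row miss)
Winner: B at z=1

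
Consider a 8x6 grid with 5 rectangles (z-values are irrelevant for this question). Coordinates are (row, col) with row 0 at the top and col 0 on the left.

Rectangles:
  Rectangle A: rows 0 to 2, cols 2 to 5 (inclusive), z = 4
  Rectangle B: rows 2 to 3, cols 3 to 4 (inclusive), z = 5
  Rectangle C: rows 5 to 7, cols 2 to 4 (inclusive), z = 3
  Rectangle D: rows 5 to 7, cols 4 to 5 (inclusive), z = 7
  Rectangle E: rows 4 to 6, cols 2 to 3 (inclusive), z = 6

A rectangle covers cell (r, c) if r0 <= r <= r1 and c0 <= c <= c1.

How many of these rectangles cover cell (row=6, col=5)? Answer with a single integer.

Check cell (6,5):
  A: rows 0-2 cols 2-5 -> outside (row miss)
  B: rows 2-3 cols 3-4 -> outside (row miss)
  C: rows 5-7 cols 2-4 -> outside (col miss)
  D: rows 5-7 cols 4-5 -> covers
  E: rows 4-6 cols 2-3 -> outside (col miss)
Count covering = 1

Answer: 1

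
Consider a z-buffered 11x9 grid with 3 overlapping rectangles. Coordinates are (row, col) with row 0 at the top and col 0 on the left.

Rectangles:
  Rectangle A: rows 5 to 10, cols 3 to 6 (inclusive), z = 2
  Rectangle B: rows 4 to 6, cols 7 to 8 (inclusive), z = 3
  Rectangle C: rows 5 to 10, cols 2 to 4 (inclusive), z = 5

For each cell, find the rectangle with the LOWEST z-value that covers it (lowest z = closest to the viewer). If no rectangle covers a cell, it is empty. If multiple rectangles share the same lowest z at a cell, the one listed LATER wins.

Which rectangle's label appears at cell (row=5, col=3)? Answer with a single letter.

Answer: A

Derivation:
Check cell (5,3):
  A: rows 5-10 cols 3-6 z=2 -> covers; best now A (z=2)
  B: rows 4-6 cols 7-8 -> outside (col miss)
  C: rows 5-10 cols 2-4 z=5 -> covers; best now A (z=2)
Winner: A at z=2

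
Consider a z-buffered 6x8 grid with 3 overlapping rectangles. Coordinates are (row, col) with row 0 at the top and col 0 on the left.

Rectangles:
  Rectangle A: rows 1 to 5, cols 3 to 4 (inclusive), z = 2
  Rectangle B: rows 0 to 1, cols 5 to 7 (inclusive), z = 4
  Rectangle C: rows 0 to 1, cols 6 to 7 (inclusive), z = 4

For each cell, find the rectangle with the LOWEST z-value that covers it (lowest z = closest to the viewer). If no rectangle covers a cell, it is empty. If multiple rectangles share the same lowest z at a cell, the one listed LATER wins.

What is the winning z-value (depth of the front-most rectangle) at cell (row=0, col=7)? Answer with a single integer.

Answer: 4

Derivation:
Check cell (0,7):
  A: rows 1-5 cols 3-4 -> outside (row miss)
  B: rows 0-1 cols 5-7 z=4 -> covers; best now B (z=4)
  C: rows 0-1 cols 6-7 z=4 -> covers; best now C (z=4)
Winner: C at z=4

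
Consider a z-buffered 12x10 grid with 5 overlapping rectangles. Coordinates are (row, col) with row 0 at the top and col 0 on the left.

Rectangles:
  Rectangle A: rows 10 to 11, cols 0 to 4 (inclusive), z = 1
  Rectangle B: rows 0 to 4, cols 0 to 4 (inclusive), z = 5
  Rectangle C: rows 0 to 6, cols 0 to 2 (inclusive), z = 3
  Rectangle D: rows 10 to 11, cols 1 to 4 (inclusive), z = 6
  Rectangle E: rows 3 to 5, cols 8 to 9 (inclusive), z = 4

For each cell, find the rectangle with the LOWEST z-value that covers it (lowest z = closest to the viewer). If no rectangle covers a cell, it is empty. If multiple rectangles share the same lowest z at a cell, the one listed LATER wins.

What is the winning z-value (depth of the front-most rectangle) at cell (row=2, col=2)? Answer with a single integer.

Answer: 3

Derivation:
Check cell (2,2):
  A: rows 10-11 cols 0-4 -> outside (row miss)
  B: rows 0-4 cols 0-4 z=5 -> covers; best now B (z=5)
  C: rows 0-6 cols 0-2 z=3 -> covers; best now C (z=3)
  D: rows 10-11 cols 1-4 -> outside (row miss)
  E: rows 3-5 cols 8-9 -> outside (row miss)
Winner: C at z=3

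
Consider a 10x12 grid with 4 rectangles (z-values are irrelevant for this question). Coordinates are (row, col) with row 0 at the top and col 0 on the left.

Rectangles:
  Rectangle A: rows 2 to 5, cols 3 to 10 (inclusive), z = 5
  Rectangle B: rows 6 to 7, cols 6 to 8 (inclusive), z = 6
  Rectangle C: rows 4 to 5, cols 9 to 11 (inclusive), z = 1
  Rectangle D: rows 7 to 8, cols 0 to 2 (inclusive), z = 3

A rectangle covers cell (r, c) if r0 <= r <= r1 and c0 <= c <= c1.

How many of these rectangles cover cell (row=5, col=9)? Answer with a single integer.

Answer: 2

Derivation:
Check cell (5,9):
  A: rows 2-5 cols 3-10 -> covers
  B: rows 6-7 cols 6-8 -> outside (row miss)
  C: rows 4-5 cols 9-11 -> covers
  D: rows 7-8 cols 0-2 -> outside (row miss)
Count covering = 2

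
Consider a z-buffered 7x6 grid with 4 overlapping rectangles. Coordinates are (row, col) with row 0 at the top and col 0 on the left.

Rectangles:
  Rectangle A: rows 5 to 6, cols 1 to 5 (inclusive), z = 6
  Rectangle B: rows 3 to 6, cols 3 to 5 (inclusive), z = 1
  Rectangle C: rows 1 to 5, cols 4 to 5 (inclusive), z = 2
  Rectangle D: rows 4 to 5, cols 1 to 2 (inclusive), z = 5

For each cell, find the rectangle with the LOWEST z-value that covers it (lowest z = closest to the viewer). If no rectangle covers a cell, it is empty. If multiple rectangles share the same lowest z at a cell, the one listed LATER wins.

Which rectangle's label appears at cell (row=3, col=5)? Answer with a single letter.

Answer: B

Derivation:
Check cell (3,5):
  A: rows 5-6 cols 1-5 -> outside (row miss)
  B: rows 3-6 cols 3-5 z=1 -> covers; best now B (z=1)
  C: rows 1-5 cols 4-5 z=2 -> covers; best now B (z=1)
  D: rows 4-5 cols 1-2 -> outside (row miss)
Winner: B at z=1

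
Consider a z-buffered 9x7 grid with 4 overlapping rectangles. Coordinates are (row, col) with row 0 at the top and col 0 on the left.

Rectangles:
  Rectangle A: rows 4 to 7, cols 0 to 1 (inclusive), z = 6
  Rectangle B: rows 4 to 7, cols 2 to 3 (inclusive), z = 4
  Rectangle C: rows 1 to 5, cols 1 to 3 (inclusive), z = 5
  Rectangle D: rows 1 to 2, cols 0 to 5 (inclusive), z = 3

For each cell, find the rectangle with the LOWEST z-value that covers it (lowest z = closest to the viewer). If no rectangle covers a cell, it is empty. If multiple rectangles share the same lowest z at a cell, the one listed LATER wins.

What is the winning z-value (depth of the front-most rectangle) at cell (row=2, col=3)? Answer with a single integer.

Answer: 3

Derivation:
Check cell (2,3):
  A: rows 4-7 cols 0-1 -> outside (row miss)
  B: rows 4-7 cols 2-3 -> outside (row miss)
  C: rows 1-5 cols 1-3 z=5 -> covers; best now C (z=5)
  D: rows 1-2 cols 0-5 z=3 -> covers; best now D (z=3)
Winner: D at z=3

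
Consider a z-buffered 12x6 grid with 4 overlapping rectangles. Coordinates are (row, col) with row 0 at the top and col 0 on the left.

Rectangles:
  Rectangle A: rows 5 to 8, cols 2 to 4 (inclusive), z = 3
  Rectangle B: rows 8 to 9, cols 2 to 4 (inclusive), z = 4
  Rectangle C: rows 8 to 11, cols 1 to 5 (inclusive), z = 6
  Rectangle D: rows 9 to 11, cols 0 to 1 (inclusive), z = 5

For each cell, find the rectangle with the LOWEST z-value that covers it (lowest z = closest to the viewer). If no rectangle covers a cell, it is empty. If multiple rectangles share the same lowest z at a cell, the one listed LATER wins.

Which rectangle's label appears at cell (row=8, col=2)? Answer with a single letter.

Answer: A

Derivation:
Check cell (8,2):
  A: rows 5-8 cols 2-4 z=3 -> covers; best now A (z=3)
  B: rows 8-9 cols 2-4 z=4 -> covers; best now A (z=3)
  C: rows 8-11 cols 1-5 z=6 -> covers; best now A (z=3)
  D: rows 9-11 cols 0-1 -> outside (row miss)
Winner: A at z=3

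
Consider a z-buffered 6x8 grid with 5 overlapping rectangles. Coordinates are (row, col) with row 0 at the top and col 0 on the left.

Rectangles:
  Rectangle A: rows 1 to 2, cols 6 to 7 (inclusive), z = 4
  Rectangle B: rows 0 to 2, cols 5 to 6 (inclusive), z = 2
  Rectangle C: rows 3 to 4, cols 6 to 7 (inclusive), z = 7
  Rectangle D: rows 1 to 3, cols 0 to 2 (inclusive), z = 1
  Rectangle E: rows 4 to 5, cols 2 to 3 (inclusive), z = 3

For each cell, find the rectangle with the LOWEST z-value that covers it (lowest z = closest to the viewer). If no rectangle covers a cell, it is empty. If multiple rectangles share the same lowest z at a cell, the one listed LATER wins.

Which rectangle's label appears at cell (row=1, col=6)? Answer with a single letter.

Check cell (1,6):
  A: rows 1-2 cols 6-7 z=4 -> covers; best now A (z=4)
  B: rows 0-2 cols 5-6 z=2 -> covers; best now B (z=2)
  C: rows 3-4 cols 6-7 -> outside (row miss)
  D: rows 1-3 cols 0-2 -> outside (col miss)
  E: rows 4-5 cols 2-3 -> outside (row miss)
Winner: B at z=2

Answer: B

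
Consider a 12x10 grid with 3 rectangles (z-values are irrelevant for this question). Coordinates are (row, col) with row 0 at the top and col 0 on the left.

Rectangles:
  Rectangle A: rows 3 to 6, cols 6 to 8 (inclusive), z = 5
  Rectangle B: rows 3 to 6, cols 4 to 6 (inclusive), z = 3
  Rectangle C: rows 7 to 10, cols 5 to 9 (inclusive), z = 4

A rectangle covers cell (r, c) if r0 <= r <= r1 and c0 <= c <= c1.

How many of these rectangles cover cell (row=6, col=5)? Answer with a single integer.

Answer: 1

Derivation:
Check cell (6,5):
  A: rows 3-6 cols 6-8 -> outside (col miss)
  B: rows 3-6 cols 4-6 -> covers
  C: rows 7-10 cols 5-9 -> outside (row miss)
Count covering = 1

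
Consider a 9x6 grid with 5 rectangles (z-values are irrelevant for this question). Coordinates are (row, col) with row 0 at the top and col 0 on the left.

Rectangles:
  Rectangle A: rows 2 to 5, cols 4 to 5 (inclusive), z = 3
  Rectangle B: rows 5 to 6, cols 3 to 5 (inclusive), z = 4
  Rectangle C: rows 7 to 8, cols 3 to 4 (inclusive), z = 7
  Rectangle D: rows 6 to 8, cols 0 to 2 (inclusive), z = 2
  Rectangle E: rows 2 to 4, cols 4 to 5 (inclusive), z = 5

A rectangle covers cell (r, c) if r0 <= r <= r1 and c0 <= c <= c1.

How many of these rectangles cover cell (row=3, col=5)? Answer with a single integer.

Answer: 2

Derivation:
Check cell (3,5):
  A: rows 2-5 cols 4-5 -> covers
  B: rows 5-6 cols 3-5 -> outside (row miss)
  C: rows 7-8 cols 3-4 -> outside (row miss)
  D: rows 6-8 cols 0-2 -> outside (row miss)
  E: rows 2-4 cols 4-5 -> covers
Count covering = 2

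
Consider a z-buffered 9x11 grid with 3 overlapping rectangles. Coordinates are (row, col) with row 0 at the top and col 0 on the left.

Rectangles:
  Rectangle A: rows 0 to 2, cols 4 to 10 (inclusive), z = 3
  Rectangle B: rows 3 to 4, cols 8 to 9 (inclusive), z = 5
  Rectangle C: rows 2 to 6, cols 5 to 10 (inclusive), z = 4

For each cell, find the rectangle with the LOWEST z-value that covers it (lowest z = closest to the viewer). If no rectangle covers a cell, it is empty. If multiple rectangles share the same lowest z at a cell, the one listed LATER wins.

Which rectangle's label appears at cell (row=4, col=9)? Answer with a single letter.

Answer: C

Derivation:
Check cell (4,9):
  A: rows 0-2 cols 4-10 -> outside (row miss)
  B: rows 3-4 cols 8-9 z=5 -> covers; best now B (z=5)
  C: rows 2-6 cols 5-10 z=4 -> covers; best now C (z=4)
Winner: C at z=4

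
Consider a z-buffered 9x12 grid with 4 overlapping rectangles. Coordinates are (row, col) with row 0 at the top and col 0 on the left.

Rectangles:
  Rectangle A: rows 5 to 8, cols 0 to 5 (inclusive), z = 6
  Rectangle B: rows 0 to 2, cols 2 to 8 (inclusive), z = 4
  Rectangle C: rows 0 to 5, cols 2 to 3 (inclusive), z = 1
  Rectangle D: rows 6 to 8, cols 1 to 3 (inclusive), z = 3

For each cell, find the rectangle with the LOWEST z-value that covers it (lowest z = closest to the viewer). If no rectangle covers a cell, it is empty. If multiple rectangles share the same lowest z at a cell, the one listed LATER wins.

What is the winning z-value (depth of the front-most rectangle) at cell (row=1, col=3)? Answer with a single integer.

Check cell (1,3):
  A: rows 5-8 cols 0-5 -> outside (row miss)
  B: rows 0-2 cols 2-8 z=4 -> covers; best now B (z=4)
  C: rows 0-5 cols 2-3 z=1 -> covers; best now C (z=1)
  D: rows 6-8 cols 1-3 -> outside (row miss)
Winner: C at z=1

Answer: 1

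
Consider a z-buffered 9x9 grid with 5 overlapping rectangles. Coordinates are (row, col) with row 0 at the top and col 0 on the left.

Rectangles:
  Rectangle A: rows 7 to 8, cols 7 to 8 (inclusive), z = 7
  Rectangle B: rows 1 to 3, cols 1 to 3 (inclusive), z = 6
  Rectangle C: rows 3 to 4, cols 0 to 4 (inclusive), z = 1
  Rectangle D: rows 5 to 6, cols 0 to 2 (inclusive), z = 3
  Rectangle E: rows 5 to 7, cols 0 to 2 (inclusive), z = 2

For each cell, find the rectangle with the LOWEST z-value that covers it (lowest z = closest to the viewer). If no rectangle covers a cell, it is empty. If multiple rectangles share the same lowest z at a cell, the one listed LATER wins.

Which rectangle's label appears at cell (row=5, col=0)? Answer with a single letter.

Answer: E

Derivation:
Check cell (5,0):
  A: rows 7-8 cols 7-8 -> outside (row miss)
  B: rows 1-3 cols 1-3 -> outside (row miss)
  C: rows 3-4 cols 0-4 -> outside (row miss)
  D: rows 5-6 cols 0-2 z=3 -> covers; best now D (z=3)
  E: rows 5-7 cols 0-2 z=2 -> covers; best now E (z=2)
Winner: E at z=2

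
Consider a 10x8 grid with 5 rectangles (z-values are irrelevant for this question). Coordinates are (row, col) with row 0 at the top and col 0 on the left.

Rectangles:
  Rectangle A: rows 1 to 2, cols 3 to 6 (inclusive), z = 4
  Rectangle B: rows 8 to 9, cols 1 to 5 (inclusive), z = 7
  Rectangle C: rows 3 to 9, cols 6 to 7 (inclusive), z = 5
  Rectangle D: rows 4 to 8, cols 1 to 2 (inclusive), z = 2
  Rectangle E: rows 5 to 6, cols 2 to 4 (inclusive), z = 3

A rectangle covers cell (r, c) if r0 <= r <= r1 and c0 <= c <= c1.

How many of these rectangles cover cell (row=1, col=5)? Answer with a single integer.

Check cell (1,5):
  A: rows 1-2 cols 3-6 -> covers
  B: rows 8-9 cols 1-5 -> outside (row miss)
  C: rows 3-9 cols 6-7 -> outside (row miss)
  D: rows 4-8 cols 1-2 -> outside (row miss)
  E: rows 5-6 cols 2-4 -> outside (row miss)
Count covering = 1

Answer: 1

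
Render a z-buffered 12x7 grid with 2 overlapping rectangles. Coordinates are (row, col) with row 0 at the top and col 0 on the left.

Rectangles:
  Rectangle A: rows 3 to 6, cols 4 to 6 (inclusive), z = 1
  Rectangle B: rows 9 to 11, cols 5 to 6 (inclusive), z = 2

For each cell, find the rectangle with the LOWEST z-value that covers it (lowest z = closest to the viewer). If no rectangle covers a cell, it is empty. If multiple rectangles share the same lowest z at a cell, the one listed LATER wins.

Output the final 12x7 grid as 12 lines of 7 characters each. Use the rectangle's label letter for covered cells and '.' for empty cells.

.......
.......
.......
....AAA
....AAA
....AAA
....AAA
.......
.......
.....BB
.....BB
.....BB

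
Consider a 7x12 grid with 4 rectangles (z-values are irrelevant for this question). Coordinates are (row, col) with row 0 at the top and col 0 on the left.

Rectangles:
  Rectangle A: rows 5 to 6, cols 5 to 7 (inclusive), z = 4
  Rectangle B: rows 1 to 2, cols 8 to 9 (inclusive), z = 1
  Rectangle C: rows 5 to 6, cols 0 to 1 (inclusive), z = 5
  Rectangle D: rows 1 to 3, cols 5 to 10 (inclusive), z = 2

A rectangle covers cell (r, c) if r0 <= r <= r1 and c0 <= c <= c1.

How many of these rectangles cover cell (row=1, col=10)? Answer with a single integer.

Check cell (1,10):
  A: rows 5-6 cols 5-7 -> outside (row miss)
  B: rows 1-2 cols 8-9 -> outside (col miss)
  C: rows 5-6 cols 0-1 -> outside (row miss)
  D: rows 1-3 cols 5-10 -> covers
Count covering = 1

Answer: 1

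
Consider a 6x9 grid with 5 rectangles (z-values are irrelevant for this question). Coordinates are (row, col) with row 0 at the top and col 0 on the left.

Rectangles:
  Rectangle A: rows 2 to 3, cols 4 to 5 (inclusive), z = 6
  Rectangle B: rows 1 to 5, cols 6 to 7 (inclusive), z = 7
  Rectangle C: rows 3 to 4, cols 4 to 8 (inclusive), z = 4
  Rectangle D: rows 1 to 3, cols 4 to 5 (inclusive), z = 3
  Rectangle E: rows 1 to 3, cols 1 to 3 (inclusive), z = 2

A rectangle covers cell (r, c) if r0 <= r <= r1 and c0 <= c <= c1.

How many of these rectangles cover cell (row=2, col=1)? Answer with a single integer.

Check cell (2,1):
  A: rows 2-3 cols 4-5 -> outside (col miss)
  B: rows 1-5 cols 6-7 -> outside (col miss)
  C: rows 3-4 cols 4-8 -> outside (row miss)
  D: rows 1-3 cols 4-5 -> outside (col miss)
  E: rows 1-3 cols 1-3 -> covers
Count covering = 1

Answer: 1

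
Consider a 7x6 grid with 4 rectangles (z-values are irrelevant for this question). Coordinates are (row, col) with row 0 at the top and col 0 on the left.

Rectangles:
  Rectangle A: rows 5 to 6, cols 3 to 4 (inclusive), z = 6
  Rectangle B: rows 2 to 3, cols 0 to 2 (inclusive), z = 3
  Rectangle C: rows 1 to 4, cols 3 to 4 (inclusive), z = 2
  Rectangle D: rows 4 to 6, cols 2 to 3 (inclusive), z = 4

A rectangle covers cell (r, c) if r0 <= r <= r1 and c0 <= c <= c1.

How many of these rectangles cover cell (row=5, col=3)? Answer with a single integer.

Check cell (5,3):
  A: rows 5-6 cols 3-4 -> covers
  B: rows 2-3 cols 0-2 -> outside (row miss)
  C: rows 1-4 cols 3-4 -> outside (row miss)
  D: rows 4-6 cols 2-3 -> covers
Count covering = 2

Answer: 2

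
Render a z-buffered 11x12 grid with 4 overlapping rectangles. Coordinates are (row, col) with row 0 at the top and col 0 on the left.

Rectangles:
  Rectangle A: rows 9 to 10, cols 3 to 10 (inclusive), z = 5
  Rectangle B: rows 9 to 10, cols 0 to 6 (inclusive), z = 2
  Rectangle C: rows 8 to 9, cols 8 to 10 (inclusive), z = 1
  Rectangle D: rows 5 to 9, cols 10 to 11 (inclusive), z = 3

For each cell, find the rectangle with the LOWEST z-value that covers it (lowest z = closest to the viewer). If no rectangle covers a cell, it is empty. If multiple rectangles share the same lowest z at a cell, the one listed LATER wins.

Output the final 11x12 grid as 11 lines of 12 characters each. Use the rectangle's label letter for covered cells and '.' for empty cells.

............
............
............
............
............
..........DD
..........DD
..........DD
........CCCD
BBBBBBBACCCD
BBBBBBBAAAA.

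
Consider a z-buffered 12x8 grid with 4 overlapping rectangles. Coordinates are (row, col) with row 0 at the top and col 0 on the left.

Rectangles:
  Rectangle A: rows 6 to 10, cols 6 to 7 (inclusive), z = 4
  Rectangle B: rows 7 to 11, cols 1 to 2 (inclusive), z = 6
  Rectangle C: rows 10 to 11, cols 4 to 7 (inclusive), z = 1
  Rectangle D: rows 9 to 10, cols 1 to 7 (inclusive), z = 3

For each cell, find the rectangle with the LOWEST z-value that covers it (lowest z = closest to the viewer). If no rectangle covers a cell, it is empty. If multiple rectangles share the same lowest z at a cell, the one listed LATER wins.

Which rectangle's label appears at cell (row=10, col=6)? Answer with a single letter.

Check cell (10,6):
  A: rows 6-10 cols 6-7 z=4 -> covers; best now A (z=4)
  B: rows 7-11 cols 1-2 -> outside (col miss)
  C: rows 10-11 cols 4-7 z=1 -> covers; best now C (z=1)
  D: rows 9-10 cols 1-7 z=3 -> covers; best now C (z=1)
Winner: C at z=1

Answer: C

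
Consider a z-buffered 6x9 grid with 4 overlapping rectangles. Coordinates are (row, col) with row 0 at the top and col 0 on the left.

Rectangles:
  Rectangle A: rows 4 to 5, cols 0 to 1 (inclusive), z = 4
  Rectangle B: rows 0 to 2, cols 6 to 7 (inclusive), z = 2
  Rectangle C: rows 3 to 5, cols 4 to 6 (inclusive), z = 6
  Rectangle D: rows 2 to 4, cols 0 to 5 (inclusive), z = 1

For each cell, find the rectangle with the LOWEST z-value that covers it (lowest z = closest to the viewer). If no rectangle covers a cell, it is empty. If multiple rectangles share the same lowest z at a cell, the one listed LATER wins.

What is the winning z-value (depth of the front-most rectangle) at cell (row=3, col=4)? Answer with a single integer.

Check cell (3,4):
  A: rows 4-5 cols 0-1 -> outside (row miss)
  B: rows 0-2 cols 6-7 -> outside (row miss)
  C: rows 3-5 cols 4-6 z=6 -> covers; best now C (z=6)
  D: rows 2-4 cols 0-5 z=1 -> covers; best now D (z=1)
Winner: D at z=1

Answer: 1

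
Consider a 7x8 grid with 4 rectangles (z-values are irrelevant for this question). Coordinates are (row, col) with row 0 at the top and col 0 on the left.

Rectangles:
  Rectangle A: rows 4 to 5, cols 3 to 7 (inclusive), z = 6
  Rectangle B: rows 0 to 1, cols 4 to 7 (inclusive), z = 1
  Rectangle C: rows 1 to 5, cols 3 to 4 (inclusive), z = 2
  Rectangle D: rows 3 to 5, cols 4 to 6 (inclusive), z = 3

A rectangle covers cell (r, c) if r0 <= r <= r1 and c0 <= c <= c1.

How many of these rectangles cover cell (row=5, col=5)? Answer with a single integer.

Check cell (5,5):
  A: rows 4-5 cols 3-7 -> covers
  B: rows 0-1 cols 4-7 -> outside (row miss)
  C: rows 1-5 cols 3-4 -> outside (col miss)
  D: rows 3-5 cols 4-6 -> covers
Count covering = 2

Answer: 2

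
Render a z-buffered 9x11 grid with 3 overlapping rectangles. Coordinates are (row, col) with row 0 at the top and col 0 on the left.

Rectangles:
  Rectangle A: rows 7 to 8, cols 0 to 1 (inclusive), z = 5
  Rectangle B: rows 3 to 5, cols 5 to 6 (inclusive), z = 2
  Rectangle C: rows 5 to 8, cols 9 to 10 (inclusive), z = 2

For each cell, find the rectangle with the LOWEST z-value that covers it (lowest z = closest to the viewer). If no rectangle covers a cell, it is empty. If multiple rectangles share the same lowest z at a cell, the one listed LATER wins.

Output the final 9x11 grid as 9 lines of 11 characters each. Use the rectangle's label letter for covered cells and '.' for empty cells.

...........
...........
...........
.....BB....
.....BB....
.....BB..CC
.........CC
AA.......CC
AA.......CC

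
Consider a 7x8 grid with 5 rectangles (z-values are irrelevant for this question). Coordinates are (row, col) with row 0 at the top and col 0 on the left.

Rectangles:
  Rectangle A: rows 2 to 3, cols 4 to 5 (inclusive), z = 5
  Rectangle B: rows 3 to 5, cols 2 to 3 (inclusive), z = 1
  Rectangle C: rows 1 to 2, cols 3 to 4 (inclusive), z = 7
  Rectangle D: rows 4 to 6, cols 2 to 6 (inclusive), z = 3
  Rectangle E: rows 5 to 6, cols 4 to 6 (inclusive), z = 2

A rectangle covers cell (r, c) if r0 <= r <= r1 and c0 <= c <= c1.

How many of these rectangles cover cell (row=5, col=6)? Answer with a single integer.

Answer: 2

Derivation:
Check cell (5,6):
  A: rows 2-3 cols 4-5 -> outside (row miss)
  B: rows 3-5 cols 2-3 -> outside (col miss)
  C: rows 1-2 cols 3-4 -> outside (row miss)
  D: rows 4-6 cols 2-6 -> covers
  E: rows 5-6 cols 4-6 -> covers
Count covering = 2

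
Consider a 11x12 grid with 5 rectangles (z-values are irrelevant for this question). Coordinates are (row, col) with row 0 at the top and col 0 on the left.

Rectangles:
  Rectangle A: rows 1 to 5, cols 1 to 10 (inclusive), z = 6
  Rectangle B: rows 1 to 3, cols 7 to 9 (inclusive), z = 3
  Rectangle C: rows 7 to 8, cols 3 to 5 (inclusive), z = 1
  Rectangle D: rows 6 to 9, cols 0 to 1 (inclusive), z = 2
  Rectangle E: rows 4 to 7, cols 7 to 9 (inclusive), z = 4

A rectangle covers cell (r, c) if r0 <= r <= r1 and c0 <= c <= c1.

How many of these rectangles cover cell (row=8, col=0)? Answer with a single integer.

Check cell (8,0):
  A: rows 1-5 cols 1-10 -> outside (row miss)
  B: rows 1-3 cols 7-9 -> outside (row miss)
  C: rows 7-8 cols 3-5 -> outside (col miss)
  D: rows 6-9 cols 0-1 -> covers
  E: rows 4-7 cols 7-9 -> outside (row miss)
Count covering = 1

Answer: 1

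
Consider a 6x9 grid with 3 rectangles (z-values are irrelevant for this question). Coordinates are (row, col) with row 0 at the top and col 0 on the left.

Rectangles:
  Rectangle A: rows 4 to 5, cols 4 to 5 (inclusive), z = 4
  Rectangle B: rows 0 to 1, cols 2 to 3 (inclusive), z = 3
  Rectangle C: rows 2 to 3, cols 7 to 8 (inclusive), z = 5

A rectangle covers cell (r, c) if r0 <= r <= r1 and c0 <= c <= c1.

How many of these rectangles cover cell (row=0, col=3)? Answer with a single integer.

Answer: 1

Derivation:
Check cell (0,3):
  A: rows 4-5 cols 4-5 -> outside (row miss)
  B: rows 0-1 cols 2-3 -> covers
  C: rows 2-3 cols 7-8 -> outside (row miss)
Count covering = 1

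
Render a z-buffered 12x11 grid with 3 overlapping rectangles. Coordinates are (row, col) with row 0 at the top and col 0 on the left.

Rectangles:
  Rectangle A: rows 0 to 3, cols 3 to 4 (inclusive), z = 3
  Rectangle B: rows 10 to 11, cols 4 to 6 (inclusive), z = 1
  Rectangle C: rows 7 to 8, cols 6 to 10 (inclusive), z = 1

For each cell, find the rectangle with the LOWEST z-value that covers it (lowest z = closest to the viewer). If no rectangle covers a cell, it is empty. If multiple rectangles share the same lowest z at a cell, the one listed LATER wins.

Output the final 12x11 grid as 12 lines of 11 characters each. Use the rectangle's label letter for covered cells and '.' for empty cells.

...AA......
...AA......
...AA......
...AA......
...........
...........
...........
......CCCCC
......CCCCC
...........
....BBB....
....BBB....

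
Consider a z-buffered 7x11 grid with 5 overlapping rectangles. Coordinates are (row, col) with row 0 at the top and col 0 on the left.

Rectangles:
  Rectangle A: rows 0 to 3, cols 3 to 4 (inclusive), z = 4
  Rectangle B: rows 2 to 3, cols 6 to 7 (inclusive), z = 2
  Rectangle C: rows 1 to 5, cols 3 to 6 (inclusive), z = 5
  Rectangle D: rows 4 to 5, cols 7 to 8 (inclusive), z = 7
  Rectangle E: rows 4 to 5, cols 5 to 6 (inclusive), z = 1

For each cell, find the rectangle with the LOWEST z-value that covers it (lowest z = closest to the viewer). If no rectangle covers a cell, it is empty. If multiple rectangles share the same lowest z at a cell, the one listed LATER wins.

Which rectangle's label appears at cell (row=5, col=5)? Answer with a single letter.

Answer: E

Derivation:
Check cell (5,5):
  A: rows 0-3 cols 3-4 -> outside (row miss)
  B: rows 2-3 cols 6-7 -> outside (row miss)
  C: rows 1-5 cols 3-6 z=5 -> covers; best now C (z=5)
  D: rows 4-5 cols 7-8 -> outside (col miss)
  E: rows 4-5 cols 5-6 z=1 -> covers; best now E (z=1)
Winner: E at z=1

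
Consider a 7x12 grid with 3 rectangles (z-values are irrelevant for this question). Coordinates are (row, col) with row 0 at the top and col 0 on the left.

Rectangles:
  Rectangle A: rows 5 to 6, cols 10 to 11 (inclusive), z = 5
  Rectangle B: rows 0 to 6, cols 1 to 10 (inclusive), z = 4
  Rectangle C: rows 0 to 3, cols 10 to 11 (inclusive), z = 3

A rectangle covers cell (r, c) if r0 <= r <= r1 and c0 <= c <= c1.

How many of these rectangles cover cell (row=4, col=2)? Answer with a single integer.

Answer: 1

Derivation:
Check cell (4,2):
  A: rows 5-6 cols 10-11 -> outside (row miss)
  B: rows 0-6 cols 1-10 -> covers
  C: rows 0-3 cols 10-11 -> outside (row miss)
Count covering = 1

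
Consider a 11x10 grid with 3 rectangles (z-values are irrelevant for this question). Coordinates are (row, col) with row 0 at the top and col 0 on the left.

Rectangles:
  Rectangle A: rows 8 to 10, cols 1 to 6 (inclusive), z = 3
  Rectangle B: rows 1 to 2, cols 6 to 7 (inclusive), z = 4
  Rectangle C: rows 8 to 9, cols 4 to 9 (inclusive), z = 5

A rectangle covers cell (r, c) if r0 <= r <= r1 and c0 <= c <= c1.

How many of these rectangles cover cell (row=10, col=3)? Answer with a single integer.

Answer: 1

Derivation:
Check cell (10,3):
  A: rows 8-10 cols 1-6 -> covers
  B: rows 1-2 cols 6-7 -> outside (row miss)
  C: rows 8-9 cols 4-9 -> outside (row miss)
Count covering = 1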